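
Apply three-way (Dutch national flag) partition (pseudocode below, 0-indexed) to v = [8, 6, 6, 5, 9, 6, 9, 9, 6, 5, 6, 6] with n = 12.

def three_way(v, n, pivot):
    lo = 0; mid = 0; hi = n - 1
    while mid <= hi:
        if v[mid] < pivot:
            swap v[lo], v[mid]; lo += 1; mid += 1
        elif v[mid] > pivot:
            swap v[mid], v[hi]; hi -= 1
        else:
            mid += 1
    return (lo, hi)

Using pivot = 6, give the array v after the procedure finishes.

pivot = 6; lo=0, mid=0, hi=11
v[mid]=8>6: swap v[0],v[11]; hi=10 → [6, 6, 6, 5, 9, 6, 9, 9, 6, 5, 6, 8]
v[mid]=6=6: mid=1
v[mid]=6=6: mid=2
v[mid]=6=6: mid=3
v[mid]=5<6: swap v[0],v[3]; lo=1,mid=4 → [5, 6, 6, 6, 9, 6, 9, 9, 6, 5, 6, 8]
v[mid]=9>6: swap v[4],v[10]; hi=9 → [5, 6, 6, 6, 6, 6, 9, 9, 6, 5, 9, 8]
v[mid]=6=6: mid=5
v[mid]=6=6: mid=6
v[mid]=9>6: swap v[6],v[9]; hi=8 → [5, 6, 6, 6, 6, 6, 5, 9, 6, 9, 9, 8]
v[mid]=5<6: swap v[1],v[6]; lo=2,mid=7 → [5, 5, 6, 6, 6, 6, 6, 9, 6, 9, 9, 8]
v[mid]=9>6: swap v[7],v[8]; hi=7 → [5, 5, 6, 6, 6, 6, 6, 6, 9, 9, 9, 8]
v[mid]=6=6: mid=8
end: lo=2, hi=7; v = [5, 5, 6, 6, 6, 6, 6, 6, 9, 9, 9, 8]

[5, 5, 6, 6, 6, 6, 6, 6, 9, 9, 9, 8]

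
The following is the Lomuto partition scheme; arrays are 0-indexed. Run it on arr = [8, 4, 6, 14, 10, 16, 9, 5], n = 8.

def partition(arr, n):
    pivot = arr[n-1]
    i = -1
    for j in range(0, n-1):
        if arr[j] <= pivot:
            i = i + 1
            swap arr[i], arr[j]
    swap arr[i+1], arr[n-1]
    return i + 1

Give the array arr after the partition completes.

pivot = arr[7] = 5; i = -1
j=0: arr[0]=8 > 5 → no swap
j=1: arr[1]=4 ≤ 5 → i=0, swap arr[0],arr[1] → [4, 8, 6, 14, 10, 16, 9, 5]
j=2: arr[2]=6 > 5 → no swap
j=3: arr[3]=14 > 5 → no swap
j=4: arr[4]=10 > 5 → no swap
j=5: arr[5]=16 > 5 → no swap
j=6: arr[6]=9 > 5 → no swap
final swap arr[1],arr[7] → [4, 5, 6, 14, 10, 16, 9, 8]; return 1

[4, 5, 6, 14, 10, 16, 9, 8]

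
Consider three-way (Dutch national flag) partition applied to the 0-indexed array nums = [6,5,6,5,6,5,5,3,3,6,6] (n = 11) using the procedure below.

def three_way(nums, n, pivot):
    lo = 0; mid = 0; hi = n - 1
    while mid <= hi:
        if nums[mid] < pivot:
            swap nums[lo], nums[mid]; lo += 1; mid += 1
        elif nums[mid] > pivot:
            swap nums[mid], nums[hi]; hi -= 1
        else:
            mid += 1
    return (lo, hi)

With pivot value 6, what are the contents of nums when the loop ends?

[5,5,5,5,3,3,6,6,6,6,6]

pivot = 6; lo=0, mid=0, hi=10
nums[mid]=6=6: mid=1
nums[mid]=5<6: swap nums[0],nums[1]; lo=1,mid=2 → [5,6,6,5,6,5,5,3,3,6,6]
nums[mid]=6=6: mid=3
nums[mid]=5<6: swap nums[1],nums[3]; lo=2,mid=4 → [5,5,6,6,6,5,5,3,3,6,6]
nums[mid]=6=6: mid=5
nums[mid]=5<6: swap nums[2],nums[5]; lo=3,mid=6 → [5,5,5,6,6,6,5,3,3,6,6]
nums[mid]=5<6: swap nums[3],nums[6]; lo=4,mid=7 → [5,5,5,5,6,6,6,3,3,6,6]
nums[mid]=3<6: swap nums[4],nums[7]; lo=5,mid=8 → [5,5,5,5,3,6,6,6,3,6,6]
nums[mid]=3<6: swap nums[5],nums[8]; lo=6,mid=9 → [5,5,5,5,3,3,6,6,6,6,6]
nums[mid]=6=6: mid=10
nums[mid]=6=6: mid=11
end: lo=6, hi=10; nums = [5,5,5,5,3,3,6,6,6,6,6]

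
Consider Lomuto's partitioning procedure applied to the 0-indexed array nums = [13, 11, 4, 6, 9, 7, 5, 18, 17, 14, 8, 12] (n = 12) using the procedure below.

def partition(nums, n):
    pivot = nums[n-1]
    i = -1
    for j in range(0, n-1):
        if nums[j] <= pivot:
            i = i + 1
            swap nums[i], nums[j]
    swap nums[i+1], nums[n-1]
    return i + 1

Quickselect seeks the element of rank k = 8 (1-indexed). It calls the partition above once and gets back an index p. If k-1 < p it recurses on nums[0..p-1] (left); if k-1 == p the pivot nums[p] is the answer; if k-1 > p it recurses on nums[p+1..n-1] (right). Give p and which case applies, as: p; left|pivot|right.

7; pivot

pivot=12, i=-1
j=0: 13>12, skip
j=1: 11≤12, i=0, swap(0,1) ⇒ [11, 13, 4, 6, 9, 7, 5, 18, 17, 14, 8, 12]
j=2: 4≤12, i=1, swap(1,2) ⇒ [11, 4, 13, 6, 9, 7, 5, 18, 17, 14, 8, 12]
j=3: 6≤12, i=2, swap(2,3) ⇒ [11, 4, 6, 13, 9, 7, 5, 18, 17, 14, 8, 12]
j=4: 9≤12, i=3, swap(3,4) ⇒ [11, 4, 6, 9, 13, 7, 5, 18, 17, 14, 8, 12]
j=5: 7≤12, i=4, swap(4,5) ⇒ [11, 4, 6, 9, 7, 13, 5, 18, 17, 14, 8, 12]
j=6: 5≤12, i=5, swap(5,6) ⇒ [11, 4, 6, 9, 7, 5, 13, 18, 17, 14, 8, 12]
j=7: 18>12, skip
j=8: 17>12, skip
j=9: 14>12, skip
j=10: 8≤12, i=6, swap(6,10) ⇒ [11, 4, 6, 9, 7, 5, 8, 18, 17, 14, 13, 12]
swap(7,11) ⇒ [11, 4, 6, 9, 7, 5, 8, 12, 17, 14, 13, 18]; return 7
p = 7; k-1 = 7 == 7 ⇒ pivot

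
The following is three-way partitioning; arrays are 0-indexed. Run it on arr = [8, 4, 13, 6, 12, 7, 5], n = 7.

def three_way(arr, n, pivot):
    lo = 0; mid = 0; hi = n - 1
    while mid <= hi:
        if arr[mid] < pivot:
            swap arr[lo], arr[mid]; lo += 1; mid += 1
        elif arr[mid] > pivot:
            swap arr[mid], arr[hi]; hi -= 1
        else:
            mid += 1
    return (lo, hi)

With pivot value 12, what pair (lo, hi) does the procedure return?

pivot = 12; lo=0, mid=0, hi=6
arr[mid]=8<12: swap arr[0],arr[0]; lo=1,mid=1 → [8, 4, 13, 6, 12, 7, 5]
arr[mid]=4<12: swap arr[1],arr[1]; lo=2,mid=2 → [8, 4, 13, 6, 12, 7, 5]
arr[mid]=13>12: swap arr[2],arr[6]; hi=5 → [8, 4, 5, 6, 12, 7, 13]
arr[mid]=5<12: swap arr[2],arr[2]; lo=3,mid=3 → [8, 4, 5, 6, 12, 7, 13]
arr[mid]=6<12: swap arr[3],arr[3]; lo=4,mid=4 → [8, 4, 5, 6, 12, 7, 13]
arr[mid]=12=12: mid=5
arr[mid]=7<12: swap arr[4],arr[5]; lo=5,mid=6 → [8, 4, 5, 6, 7, 12, 13]
end: lo=5, hi=5; arr = [8, 4, 5, 6, 7, 12, 13]

(5, 5)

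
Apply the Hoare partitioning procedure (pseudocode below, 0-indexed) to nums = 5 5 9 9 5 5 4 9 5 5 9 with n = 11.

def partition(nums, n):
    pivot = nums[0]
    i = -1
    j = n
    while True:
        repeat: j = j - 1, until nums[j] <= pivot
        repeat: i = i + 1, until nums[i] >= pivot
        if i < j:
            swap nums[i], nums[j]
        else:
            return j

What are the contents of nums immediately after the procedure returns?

5 5 4 5 5 9 9 9 5 5 9

pivot = nums[0] = 5; i = -1, j = 11
j→9 (nums[9]=5≤5), i→0 (nums[0]=5≥5); i<j, swap → 5 5 9 9 5 5 4 9 5 5 9
j→8 (nums[8]=5≤5), i→1 (nums[1]=5≥5); i<j, swap → 5 5 9 9 5 5 4 9 5 5 9
j→6 (nums[6]=4≤5), i→2 (nums[2]=9≥5); i<j, swap → 5 5 4 9 5 5 9 9 5 5 9
j→5 (nums[5]=5≤5), i→3 (nums[3]=9≥5); i<j, swap → 5 5 4 5 5 9 9 9 5 5 9
j→4, i→4; i≥j, return j=4. nums = 5 5 4 5 5 9 9 9 5 5 9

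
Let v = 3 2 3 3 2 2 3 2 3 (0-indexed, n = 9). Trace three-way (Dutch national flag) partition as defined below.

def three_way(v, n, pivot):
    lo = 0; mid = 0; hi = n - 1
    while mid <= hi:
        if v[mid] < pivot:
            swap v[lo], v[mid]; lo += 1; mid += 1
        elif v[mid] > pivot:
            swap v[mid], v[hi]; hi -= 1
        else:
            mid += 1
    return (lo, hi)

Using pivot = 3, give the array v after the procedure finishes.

2 2 2 2 3 3 3 3 3

lo=0 mid=0 hi=8
3=3: mid=1
2<3: swap(0,1), lo=1 mid=2 ⇒ 2 3 3 3 2 2 3 2 3
3=3: mid=3
3=3: mid=4
2<3: swap(1,4), lo=2 mid=5 ⇒ 2 2 3 3 3 2 3 2 3
2<3: swap(2,5), lo=3 mid=6 ⇒ 2 2 2 3 3 3 3 2 3
3=3: mid=7
2<3: swap(3,7), lo=4 mid=8 ⇒ 2 2 2 2 3 3 3 3 3
3=3: mid=9
done. lo=4 hi=8; v=2 2 2 2 3 3 3 3 3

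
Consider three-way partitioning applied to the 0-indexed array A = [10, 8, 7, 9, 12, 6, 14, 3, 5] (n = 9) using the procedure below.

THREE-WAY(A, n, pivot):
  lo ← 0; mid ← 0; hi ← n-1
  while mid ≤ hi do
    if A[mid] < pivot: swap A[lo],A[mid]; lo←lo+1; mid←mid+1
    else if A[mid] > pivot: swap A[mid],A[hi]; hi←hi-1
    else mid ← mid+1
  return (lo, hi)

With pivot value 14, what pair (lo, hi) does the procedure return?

(8, 8)

pivot = 14; lo=0, mid=0, hi=8
A[mid]=10<14: swap A[0],A[0]; lo=1,mid=1 → [10, 8, 7, 9, 12, 6, 14, 3, 5]
A[mid]=8<14: swap A[1],A[1]; lo=2,mid=2 → [10, 8, 7, 9, 12, 6, 14, 3, 5]
A[mid]=7<14: swap A[2],A[2]; lo=3,mid=3 → [10, 8, 7, 9, 12, 6, 14, 3, 5]
A[mid]=9<14: swap A[3],A[3]; lo=4,mid=4 → [10, 8, 7, 9, 12, 6, 14, 3, 5]
A[mid]=12<14: swap A[4],A[4]; lo=5,mid=5 → [10, 8, 7, 9, 12, 6, 14, 3, 5]
A[mid]=6<14: swap A[5],A[5]; lo=6,mid=6 → [10, 8, 7, 9, 12, 6, 14, 3, 5]
A[mid]=14=14: mid=7
A[mid]=3<14: swap A[6],A[7]; lo=7,mid=8 → [10, 8, 7, 9, 12, 6, 3, 14, 5]
A[mid]=5<14: swap A[7],A[8]; lo=8,mid=9 → [10, 8, 7, 9, 12, 6, 3, 5, 14]
end: lo=8, hi=8; A = [10, 8, 7, 9, 12, 6, 3, 5, 14]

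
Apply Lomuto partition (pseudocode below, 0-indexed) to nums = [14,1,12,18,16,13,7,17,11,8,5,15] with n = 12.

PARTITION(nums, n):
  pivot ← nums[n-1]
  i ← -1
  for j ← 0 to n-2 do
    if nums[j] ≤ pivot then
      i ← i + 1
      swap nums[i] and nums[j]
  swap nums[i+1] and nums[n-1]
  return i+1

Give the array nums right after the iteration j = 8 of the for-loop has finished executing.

pivot = nums[11] = 15; i = -1
j=0: nums[0]=14 ≤ 15 → i=0, swap nums[0],nums[0] (no change) → [14,1,12,18,16,13,7,17,11,8,5,15]
j=1: nums[1]=1 ≤ 15 → i=1, swap nums[1],nums[1] (no change) → [14,1,12,18,16,13,7,17,11,8,5,15]
j=2: nums[2]=12 ≤ 15 → i=2, swap nums[2],nums[2] (no change) → [14,1,12,18,16,13,7,17,11,8,5,15]
j=3: nums[3]=18 > 15 → no swap
j=4: nums[4]=16 > 15 → no swap
j=5: nums[5]=13 ≤ 15 → i=3, swap nums[3],nums[5] → [14,1,12,13,16,18,7,17,11,8,5,15]
j=6: nums[6]=7 ≤ 15 → i=4, swap nums[4],nums[6] → [14,1,12,13,7,18,16,17,11,8,5,15]
j=7: nums[7]=17 > 15 → no swap
j=8: nums[8]=11 ≤ 15 → i=5, swap nums[5],nums[8] → [14,1,12,13,7,11,16,17,18,8,5,15]
(after j=8) nums = [14,1,12,13,7,11,16,17,18,8,5,15]

[14,1,12,13,7,11,16,17,18,8,5,15]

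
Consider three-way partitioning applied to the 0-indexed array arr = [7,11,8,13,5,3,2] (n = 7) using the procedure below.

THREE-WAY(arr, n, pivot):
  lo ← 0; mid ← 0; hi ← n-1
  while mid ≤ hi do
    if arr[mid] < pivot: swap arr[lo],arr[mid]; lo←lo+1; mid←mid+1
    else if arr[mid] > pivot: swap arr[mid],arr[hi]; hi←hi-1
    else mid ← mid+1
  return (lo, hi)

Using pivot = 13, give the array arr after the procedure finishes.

[7,11,8,5,3,2,13]

lo=0 mid=0 hi=6
7<13: swap(0,0), lo=1 mid=1 ⇒ [7,11,8,13,5,3,2]
11<13: swap(1,1), lo=2 mid=2 ⇒ [7,11,8,13,5,3,2]
8<13: swap(2,2), lo=3 mid=3 ⇒ [7,11,8,13,5,3,2]
13=13: mid=4
5<13: swap(3,4), lo=4 mid=5 ⇒ [7,11,8,5,13,3,2]
3<13: swap(4,5), lo=5 mid=6 ⇒ [7,11,8,5,3,13,2]
2<13: swap(5,6), lo=6 mid=7 ⇒ [7,11,8,5,3,2,13]
done. lo=6 hi=6; arr=[7,11,8,5,3,2,13]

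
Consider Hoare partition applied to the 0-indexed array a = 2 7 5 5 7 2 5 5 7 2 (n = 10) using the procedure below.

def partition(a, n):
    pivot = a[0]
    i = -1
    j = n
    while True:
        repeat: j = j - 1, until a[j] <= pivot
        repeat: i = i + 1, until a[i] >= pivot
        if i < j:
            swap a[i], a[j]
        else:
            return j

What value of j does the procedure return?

pivot = a[0] = 2; i = -1, j = 10
j→9 (a[9]=2≤2), i→0 (a[0]=2≥2); i<j, swap → 2 7 5 5 7 2 5 5 7 2
j→5 (a[5]=2≤2), i→1 (a[1]=7≥2); i<j, swap → 2 2 5 5 7 7 5 5 7 2
j→1, i→2; i≥j, return j=1. a = 2 2 5 5 7 7 5 5 7 2

1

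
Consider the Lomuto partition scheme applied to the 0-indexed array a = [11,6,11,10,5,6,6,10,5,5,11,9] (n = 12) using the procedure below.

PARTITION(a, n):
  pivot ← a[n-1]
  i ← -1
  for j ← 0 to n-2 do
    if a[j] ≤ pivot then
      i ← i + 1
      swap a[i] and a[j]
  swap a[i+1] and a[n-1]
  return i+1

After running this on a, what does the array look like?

pivot=9, i=-1
j=0: 11>9, skip
j=1: 6≤9, i=0, swap(0,1) ⇒ [6,11,11,10,5,6,6,10,5,5,11,9]
j=2: 11>9, skip
j=3: 10>9, skip
j=4: 5≤9, i=1, swap(1,4) ⇒ [6,5,11,10,11,6,6,10,5,5,11,9]
j=5: 6≤9, i=2, swap(2,5) ⇒ [6,5,6,10,11,11,6,10,5,5,11,9]
j=6: 6≤9, i=3, swap(3,6) ⇒ [6,5,6,6,11,11,10,10,5,5,11,9]
j=7: 10>9, skip
j=8: 5≤9, i=4, swap(4,8) ⇒ [6,5,6,6,5,11,10,10,11,5,11,9]
j=9: 5≤9, i=5, swap(5,9) ⇒ [6,5,6,6,5,5,10,10,11,11,11,9]
j=10: 11>9, skip
swap(6,11) ⇒ [6,5,6,6,5,5,9,10,11,11,11,10]; return 6

[6,5,6,6,5,5,9,10,11,11,11,10]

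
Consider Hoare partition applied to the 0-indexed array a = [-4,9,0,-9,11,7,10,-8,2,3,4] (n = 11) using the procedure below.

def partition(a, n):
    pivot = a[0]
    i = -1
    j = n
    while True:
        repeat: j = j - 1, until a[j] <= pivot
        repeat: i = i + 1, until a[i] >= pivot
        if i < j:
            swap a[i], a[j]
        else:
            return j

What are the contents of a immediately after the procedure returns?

pivot=-4
j stops at 7 (-8), i stops at 0 (-4); swap ⇒ [-8,9,0,-9,11,7,10,-4,2,3,4]
j stops at 3 (-9), i stops at 1 (9); swap ⇒ [-8,-9,0,9,11,7,10,-4,2,3,4]
j stops at 1, i stops at 2; i≥j ⇒ return 1. a=[-8,-9,0,9,11,7,10,-4,2,3,4]

[-8,-9,0,9,11,7,10,-4,2,3,4]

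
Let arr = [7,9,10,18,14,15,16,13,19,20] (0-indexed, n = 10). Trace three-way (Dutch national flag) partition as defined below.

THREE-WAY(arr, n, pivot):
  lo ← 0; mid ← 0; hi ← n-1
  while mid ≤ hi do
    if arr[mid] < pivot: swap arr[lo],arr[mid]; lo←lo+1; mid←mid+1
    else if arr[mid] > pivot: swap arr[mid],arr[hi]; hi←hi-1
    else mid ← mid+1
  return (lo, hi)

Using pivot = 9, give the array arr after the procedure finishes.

[7,9,18,14,15,16,13,19,20,10]

pivot = 9; lo=0, mid=0, hi=9
arr[mid]=7<9: swap arr[0],arr[0]; lo=1,mid=1 → [7,9,10,18,14,15,16,13,19,20]
arr[mid]=9=9: mid=2
arr[mid]=10>9: swap arr[2],arr[9]; hi=8 → [7,9,20,18,14,15,16,13,19,10]
arr[mid]=20>9: swap arr[2],arr[8]; hi=7 → [7,9,19,18,14,15,16,13,20,10]
arr[mid]=19>9: swap arr[2],arr[7]; hi=6 → [7,9,13,18,14,15,16,19,20,10]
arr[mid]=13>9: swap arr[2],arr[6]; hi=5 → [7,9,16,18,14,15,13,19,20,10]
arr[mid]=16>9: swap arr[2],arr[5]; hi=4 → [7,9,15,18,14,16,13,19,20,10]
arr[mid]=15>9: swap arr[2],arr[4]; hi=3 → [7,9,14,18,15,16,13,19,20,10]
arr[mid]=14>9: swap arr[2],arr[3]; hi=2 → [7,9,18,14,15,16,13,19,20,10]
arr[mid]=18>9: swap arr[2],arr[2]; hi=1 → [7,9,18,14,15,16,13,19,20,10]
end: lo=1, hi=1; arr = [7,9,18,14,15,16,13,19,20,10]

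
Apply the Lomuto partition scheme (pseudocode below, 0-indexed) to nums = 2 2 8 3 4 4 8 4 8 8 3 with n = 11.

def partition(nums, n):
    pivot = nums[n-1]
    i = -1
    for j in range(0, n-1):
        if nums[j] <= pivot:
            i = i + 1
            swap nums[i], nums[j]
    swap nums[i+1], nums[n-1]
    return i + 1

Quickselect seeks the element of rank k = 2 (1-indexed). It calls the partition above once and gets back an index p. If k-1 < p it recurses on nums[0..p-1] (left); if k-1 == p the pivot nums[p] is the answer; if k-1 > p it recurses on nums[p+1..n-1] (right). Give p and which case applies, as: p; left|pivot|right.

3; left

pivot = nums[10] = 3; i = -1
j=0: nums[0]=2 ≤ 3 → i=0, swap nums[0],nums[0] (no change) → 2 2 8 3 4 4 8 4 8 8 3
j=1: nums[1]=2 ≤ 3 → i=1, swap nums[1],nums[1] (no change) → 2 2 8 3 4 4 8 4 8 8 3
j=2: nums[2]=8 > 3 → no swap
j=3: nums[3]=3 ≤ 3 → i=2, swap nums[2],nums[3] → 2 2 3 8 4 4 8 4 8 8 3
j=4: nums[4]=4 > 3 → no swap
j=5: nums[5]=4 > 3 → no swap
j=6: nums[6]=8 > 3 → no swap
j=7: nums[7]=4 > 3 → no swap
j=8: nums[8]=8 > 3 → no swap
j=9: nums[9]=8 > 3 → no swap
final swap nums[3],nums[10] → 2 2 3 3 4 4 8 4 8 8 8; return 3
p = 3; k-1 = 1 < 3 ⇒ left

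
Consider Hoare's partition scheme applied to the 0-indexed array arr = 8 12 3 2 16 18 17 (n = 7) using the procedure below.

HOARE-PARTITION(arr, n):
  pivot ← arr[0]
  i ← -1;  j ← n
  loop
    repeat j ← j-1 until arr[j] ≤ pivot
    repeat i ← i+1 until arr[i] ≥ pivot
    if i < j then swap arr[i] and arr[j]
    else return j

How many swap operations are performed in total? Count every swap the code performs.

pivot=8
j stops at 3 (2), i stops at 0 (8); swap ⇒ 2 12 3 8 16 18 17
j stops at 2 (3), i stops at 1 (12); swap ⇒ 2 3 12 8 16 18 17
j stops at 1, i stops at 2; i≥j ⇒ return 1. arr=2 3 12 8 16 18 17

2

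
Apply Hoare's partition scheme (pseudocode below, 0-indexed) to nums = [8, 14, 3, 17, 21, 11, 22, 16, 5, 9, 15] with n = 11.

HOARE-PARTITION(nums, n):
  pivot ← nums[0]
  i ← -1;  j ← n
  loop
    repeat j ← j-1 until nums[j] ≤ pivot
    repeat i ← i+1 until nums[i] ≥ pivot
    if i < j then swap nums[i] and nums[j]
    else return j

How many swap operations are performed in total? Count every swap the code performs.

2

pivot = nums[0] = 8; i = -1, j = 11
j→8 (nums[8]=5≤8), i→0 (nums[0]=8≥8); i<j, swap → [5, 14, 3, 17, 21, 11, 22, 16, 8, 9, 15]
j→2 (nums[2]=3≤8), i→1 (nums[1]=14≥8); i<j, swap → [5, 3, 14, 17, 21, 11, 22, 16, 8, 9, 15]
j→1, i→2; i≥j, return j=1. nums = [5, 3, 14, 17, 21, 11, 22, 16, 8, 9, 15]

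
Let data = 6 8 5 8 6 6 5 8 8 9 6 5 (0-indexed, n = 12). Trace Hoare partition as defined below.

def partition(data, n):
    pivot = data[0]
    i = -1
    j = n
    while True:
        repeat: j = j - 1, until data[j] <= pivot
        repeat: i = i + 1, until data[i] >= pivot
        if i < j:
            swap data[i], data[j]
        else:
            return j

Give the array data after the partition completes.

pivot = data[0] = 6; i = -1, j = 12
j→11 (data[11]=5≤6), i→0 (data[0]=6≥6); i<j, swap → 5 8 5 8 6 6 5 8 8 9 6 6
j→10 (data[10]=6≤6), i→1 (data[1]=8≥6); i<j, swap → 5 6 5 8 6 6 5 8 8 9 8 6
j→6 (data[6]=5≤6), i→3 (data[3]=8≥6); i<j, swap → 5 6 5 5 6 6 8 8 8 9 8 6
j→5 (data[5]=6≤6), i→4 (data[4]=6≥6); i<j, swap → 5 6 5 5 6 6 8 8 8 9 8 6
j→4, i→5; i≥j, return j=4. data = 5 6 5 5 6 6 8 8 8 9 8 6

5 6 5 5 6 6 8 8 8 9 8 6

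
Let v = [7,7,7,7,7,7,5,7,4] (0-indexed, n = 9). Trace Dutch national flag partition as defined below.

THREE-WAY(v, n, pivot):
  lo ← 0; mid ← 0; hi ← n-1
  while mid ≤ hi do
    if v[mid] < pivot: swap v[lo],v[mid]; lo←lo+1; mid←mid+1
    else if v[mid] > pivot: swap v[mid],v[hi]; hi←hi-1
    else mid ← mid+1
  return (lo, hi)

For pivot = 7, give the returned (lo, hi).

(2, 8)

lo=0 mid=0 hi=8
7=7: mid=1
7=7: mid=2
7=7: mid=3
7=7: mid=4
7=7: mid=5
7=7: mid=6
5<7: swap(0,6), lo=1 mid=7 ⇒ [5,7,7,7,7,7,7,7,4]
7=7: mid=8
4<7: swap(1,8), lo=2 mid=9 ⇒ [5,4,7,7,7,7,7,7,7]
done. lo=2 hi=8; v=[5,4,7,7,7,7,7,7,7]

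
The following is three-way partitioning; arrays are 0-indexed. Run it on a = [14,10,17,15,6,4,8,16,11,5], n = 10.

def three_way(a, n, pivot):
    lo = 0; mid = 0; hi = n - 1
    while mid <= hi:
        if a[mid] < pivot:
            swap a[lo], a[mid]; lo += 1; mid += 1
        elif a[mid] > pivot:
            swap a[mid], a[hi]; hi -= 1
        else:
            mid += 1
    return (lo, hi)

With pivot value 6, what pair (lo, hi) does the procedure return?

lo=0 mid=0 hi=9
14>6: swap(0,9), hi=8 ⇒ [5,10,17,15,6,4,8,16,11,14]
5<6: swap(0,0), lo=1 mid=1 ⇒ [5,10,17,15,6,4,8,16,11,14]
10>6: swap(1,8), hi=7 ⇒ [5,11,17,15,6,4,8,16,10,14]
11>6: swap(1,7), hi=6 ⇒ [5,16,17,15,6,4,8,11,10,14]
16>6: swap(1,6), hi=5 ⇒ [5,8,17,15,6,4,16,11,10,14]
8>6: swap(1,5), hi=4 ⇒ [5,4,17,15,6,8,16,11,10,14]
4<6: swap(1,1), lo=2 mid=2 ⇒ [5,4,17,15,6,8,16,11,10,14]
17>6: swap(2,4), hi=3 ⇒ [5,4,6,15,17,8,16,11,10,14]
6=6: mid=3
15>6: swap(3,3), hi=2 ⇒ [5,4,6,15,17,8,16,11,10,14]
done. lo=2 hi=2; a=[5,4,6,15,17,8,16,11,10,14]

(2, 2)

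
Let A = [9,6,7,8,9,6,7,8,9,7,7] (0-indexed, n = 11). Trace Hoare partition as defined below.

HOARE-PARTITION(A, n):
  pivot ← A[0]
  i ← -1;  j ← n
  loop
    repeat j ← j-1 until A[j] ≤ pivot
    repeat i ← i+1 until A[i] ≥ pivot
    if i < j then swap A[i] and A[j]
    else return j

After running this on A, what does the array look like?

[7,6,7,8,7,6,7,8,9,9,9]

pivot=9
j stops at 10 (7), i stops at 0 (9); swap ⇒ [7,6,7,8,9,6,7,8,9,7,9]
j stops at 9 (7), i stops at 4 (9); swap ⇒ [7,6,7,8,7,6,7,8,9,9,9]
j stops at 8, i stops at 8; i≥j ⇒ return 8. A=[7,6,7,8,7,6,7,8,9,9,9]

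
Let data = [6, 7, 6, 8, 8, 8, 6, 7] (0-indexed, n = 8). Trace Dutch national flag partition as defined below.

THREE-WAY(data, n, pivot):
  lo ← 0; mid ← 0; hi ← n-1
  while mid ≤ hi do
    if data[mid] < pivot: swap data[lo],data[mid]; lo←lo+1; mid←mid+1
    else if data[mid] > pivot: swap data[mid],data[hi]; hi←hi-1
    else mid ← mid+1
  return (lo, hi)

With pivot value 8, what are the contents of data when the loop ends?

[6, 7, 6, 6, 7, 8, 8, 8]

lo=0 mid=0 hi=7
6<8: swap(0,0), lo=1 mid=1 ⇒ [6, 7, 6, 8, 8, 8, 6, 7]
7<8: swap(1,1), lo=2 mid=2 ⇒ [6, 7, 6, 8, 8, 8, 6, 7]
6<8: swap(2,2), lo=3 mid=3 ⇒ [6, 7, 6, 8, 8, 8, 6, 7]
8=8: mid=4
8=8: mid=5
8=8: mid=6
6<8: swap(3,6), lo=4 mid=7 ⇒ [6, 7, 6, 6, 8, 8, 8, 7]
7<8: swap(4,7), lo=5 mid=8 ⇒ [6, 7, 6, 6, 7, 8, 8, 8]
done. lo=5 hi=7; data=[6, 7, 6, 6, 7, 8, 8, 8]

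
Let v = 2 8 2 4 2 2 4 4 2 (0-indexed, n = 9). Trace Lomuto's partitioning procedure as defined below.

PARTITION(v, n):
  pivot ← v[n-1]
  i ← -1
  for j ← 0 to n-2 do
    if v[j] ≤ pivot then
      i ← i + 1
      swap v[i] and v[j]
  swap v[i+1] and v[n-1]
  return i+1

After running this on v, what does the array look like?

2 2 2 2 2 4 4 4 8

pivot = v[8] = 2; i = -1
j=0: v[0]=2 ≤ 2 → i=0, swap v[0],v[0] (no change) → 2 8 2 4 2 2 4 4 2
j=1: v[1]=8 > 2 → no swap
j=2: v[2]=2 ≤ 2 → i=1, swap v[1],v[2] → 2 2 8 4 2 2 4 4 2
j=3: v[3]=4 > 2 → no swap
j=4: v[4]=2 ≤ 2 → i=2, swap v[2],v[4] → 2 2 2 4 8 2 4 4 2
j=5: v[5]=2 ≤ 2 → i=3, swap v[3],v[5] → 2 2 2 2 8 4 4 4 2
j=6: v[6]=4 > 2 → no swap
j=7: v[7]=4 > 2 → no swap
final swap v[4],v[8] → 2 2 2 2 2 4 4 4 8; return 4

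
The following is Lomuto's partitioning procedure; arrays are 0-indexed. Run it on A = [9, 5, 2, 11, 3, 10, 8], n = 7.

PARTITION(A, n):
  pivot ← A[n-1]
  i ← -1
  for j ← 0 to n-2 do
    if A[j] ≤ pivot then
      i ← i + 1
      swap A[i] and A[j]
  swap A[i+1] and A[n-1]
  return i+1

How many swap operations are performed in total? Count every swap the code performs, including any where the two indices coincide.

pivot=8, i=-1
j=0: 9>8, skip
j=1: 5≤8, i=0, swap(0,1) ⇒ [5, 9, 2, 11, 3, 10, 8]
j=2: 2≤8, i=1, swap(1,2) ⇒ [5, 2, 9, 11, 3, 10, 8]
j=3: 11>8, skip
j=4: 3≤8, i=2, swap(2,4) ⇒ [5, 2, 3, 11, 9, 10, 8]
j=5: 10>8, skip
swap(3,6) ⇒ [5, 2, 3, 8, 9, 10, 11]; return 3

4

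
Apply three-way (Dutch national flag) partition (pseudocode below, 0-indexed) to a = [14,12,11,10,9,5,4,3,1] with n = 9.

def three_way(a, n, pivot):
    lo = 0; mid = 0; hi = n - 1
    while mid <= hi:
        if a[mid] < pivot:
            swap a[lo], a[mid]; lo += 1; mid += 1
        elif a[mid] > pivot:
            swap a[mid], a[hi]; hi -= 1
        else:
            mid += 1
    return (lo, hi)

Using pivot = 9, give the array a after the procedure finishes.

[1,3,4,5,9,10,11,12,14]

lo=0 mid=0 hi=8
14>9: swap(0,8), hi=7 ⇒ [1,12,11,10,9,5,4,3,14]
1<9: swap(0,0), lo=1 mid=1 ⇒ [1,12,11,10,9,5,4,3,14]
12>9: swap(1,7), hi=6 ⇒ [1,3,11,10,9,5,4,12,14]
3<9: swap(1,1), lo=2 mid=2 ⇒ [1,3,11,10,9,5,4,12,14]
11>9: swap(2,6), hi=5 ⇒ [1,3,4,10,9,5,11,12,14]
4<9: swap(2,2), lo=3 mid=3 ⇒ [1,3,4,10,9,5,11,12,14]
10>9: swap(3,5), hi=4 ⇒ [1,3,4,5,9,10,11,12,14]
5<9: swap(3,3), lo=4 mid=4 ⇒ [1,3,4,5,9,10,11,12,14]
9=9: mid=5
done. lo=4 hi=4; a=[1,3,4,5,9,10,11,12,14]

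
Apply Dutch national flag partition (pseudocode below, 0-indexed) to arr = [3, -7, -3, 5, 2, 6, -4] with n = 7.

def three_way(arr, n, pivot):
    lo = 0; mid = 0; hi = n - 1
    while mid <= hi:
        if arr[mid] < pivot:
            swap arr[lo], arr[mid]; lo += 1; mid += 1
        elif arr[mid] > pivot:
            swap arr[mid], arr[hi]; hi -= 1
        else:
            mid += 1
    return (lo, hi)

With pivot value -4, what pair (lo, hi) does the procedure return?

(1, 1)

pivot = -4; lo=0, mid=0, hi=6
arr[mid]=3>-4: swap arr[0],arr[6]; hi=5 → [-4, -7, -3, 5, 2, 6, 3]
arr[mid]=-4=-4: mid=1
arr[mid]=-7<-4: swap arr[0],arr[1]; lo=1,mid=2 → [-7, -4, -3, 5, 2, 6, 3]
arr[mid]=-3>-4: swap arr[2],arr[5]; hi=4 → [-7, -4, 6, 5, 2, -3, 3]
arr[mid]=6>-4: swap arr[2],arr[4]; hi=3 → [-7, -4, 2, 5, 6, -3, 3]
arr[mid]=2>-4: swap arr[2],arr[3]; hi=2 → [-7, -4, 5, 2, 6, -3, 3]
arr[mid]=5>-4: swap arr[2],arr[2]; hi=1 → [-7, -4, 5, 2, 6, -3, 3]
end: lo=1, hi=1; arr = [-7, -4, 5, 2, 6, -3, 3]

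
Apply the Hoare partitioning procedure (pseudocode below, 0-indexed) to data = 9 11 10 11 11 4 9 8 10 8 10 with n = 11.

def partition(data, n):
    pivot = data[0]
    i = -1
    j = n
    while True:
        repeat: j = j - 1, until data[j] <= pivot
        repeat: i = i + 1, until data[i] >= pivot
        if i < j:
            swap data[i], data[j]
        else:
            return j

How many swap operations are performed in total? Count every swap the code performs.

4

pivot=9
j stops at 9 (8), i stops at 0 (9); swap ⇒ 8 11 10 11 11 4 9 8 10 9 10
j stops at 7 (8), i stops at 1 (11); swap ⇒ 8 8 10 11 11 4 9 11 10 9 10
j stops at 6 (9), i stops at 2 (10); swap ⇒ 8 8 9 11 11 4 10 11 10 9 10
j stops at 5 (4), i stops at 3 (11); swap ⇒ 8 8 9 4 11 11 10 11 10 9 10
j stops at 3, i stops at 4; i≥j ⇒ return 3. data=8 8 9 4 11 11 10 11 10 9 10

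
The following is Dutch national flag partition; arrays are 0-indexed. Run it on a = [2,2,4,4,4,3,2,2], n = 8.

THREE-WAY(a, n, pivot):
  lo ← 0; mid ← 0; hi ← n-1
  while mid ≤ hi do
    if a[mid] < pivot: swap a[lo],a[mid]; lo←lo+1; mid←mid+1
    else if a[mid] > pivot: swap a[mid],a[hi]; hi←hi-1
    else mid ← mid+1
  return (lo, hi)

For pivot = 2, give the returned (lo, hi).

(0, 3)

pivot = 2; lo=0, mid=0, hi=7
a[mid]=2=2: mid=1
a[mid]=2=2: mid=2
a[mid]=4>2: swap a[2],a[7]; hi=6 → [2,2,2,4,4,3,2,4]
a[mid]=2=2: mid=3
a[mid]=4>2: swap a[3],a[6]; hi=5 → [2,2,2,2,4,3,4,4]
a[mid]=2=2: mid=4
a[mid]=4>2: swap a[4],a[5]; hi=4 → [2,2,2,2,3,4,4,4]
a[mid]=3>2: swap a[4],a[4]; hi=3 → [2,2,2,2,3,4,4,4]
end: lo=0, hi=3; a = [2,2,2,2,3,4,4,4]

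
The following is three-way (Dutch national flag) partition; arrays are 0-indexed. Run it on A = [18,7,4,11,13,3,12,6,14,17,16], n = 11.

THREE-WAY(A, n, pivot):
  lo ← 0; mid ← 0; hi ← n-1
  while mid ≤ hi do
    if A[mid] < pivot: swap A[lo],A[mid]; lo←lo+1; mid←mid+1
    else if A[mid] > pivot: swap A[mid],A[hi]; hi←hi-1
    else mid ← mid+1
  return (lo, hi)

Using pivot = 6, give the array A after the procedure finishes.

[3,4,6,13,11,12,7,14,17,16,18]

lo=0 mid=0 hi=10
18>6: swap(0,10), hi=9 ⇒ [16,7,4,11,13,3,12,6,14,17,18]
16>6: swap(0,9), hi=8 ⇒ [17,7,4,11,13,3,12,6,14,16,18]
17>6: swap(0,8), hi=7 ⇒ [14,7,4,11,13,3,12,6,17,16,18]
14>6: swap(0,7), hi=6 ⇒ [6,7,4,11,13,3,12,14,17,16,18]
6=6: mid=1
7>6: swap(1,6), hi=5 ⇒ [6,12,4,11,13,3,7,14,17,16,18]
12>6: swap(1,5), hi=4 ⇒ [6,3,4,11,13,12,7,14,17,16,18]
3<6: swap(0,1), lo=1 mid=2 ⇒ [3,6,4,11,13,12,7,14,17,16,18]
4<6: swap(1,2), lo=2 mid=3 ⇒ [3,4,6,11,13,12,7,14,17,16,18]
11>6: swap(3,4), hi=3 ⇒ [3,4,6,13,11,12,7,14,17,16,18]
13>6: swap(3,3), hi=2 ⇒ [3,4,6,13,11,12,7,14,17,16,18]
done. lo=2 hi=2; A=[3,4,6,13,11,12,7,14,17,16,18]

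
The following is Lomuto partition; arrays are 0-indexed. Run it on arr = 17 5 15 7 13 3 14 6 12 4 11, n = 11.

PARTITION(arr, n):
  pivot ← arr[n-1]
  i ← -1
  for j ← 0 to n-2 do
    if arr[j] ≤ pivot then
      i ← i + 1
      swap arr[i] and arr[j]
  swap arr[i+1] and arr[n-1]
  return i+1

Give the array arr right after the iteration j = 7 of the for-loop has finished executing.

5 7 3 6 13 15 14 17 12 4 11

pivot=11, i=-1
j=0: 17>11, skip
j=1: 5≤11, i=0, swap(0,1) ⇒ 5 17 15 7 13 3 14 6 12 4 11
j=2: 15>11, skip
j=3: 7≤11, i=1, swap(1,3) ⇒ 5 7 15 17 13 3 14 6 12 4 11
j=4: 13>11, skip
j=5: 3≤11, i=2, swap(2,5) ⇒ 5 7 3 17 13 15 14 6 12 4 11
j=6: 14>11, skip
j=7: 6≤11, i=3, swap(3,7) ⇒ 5 7 3 6 13 15 14 17 12 4 11
(after j=7) arr = 5 7 3 6 13 15 14 17 12 4 11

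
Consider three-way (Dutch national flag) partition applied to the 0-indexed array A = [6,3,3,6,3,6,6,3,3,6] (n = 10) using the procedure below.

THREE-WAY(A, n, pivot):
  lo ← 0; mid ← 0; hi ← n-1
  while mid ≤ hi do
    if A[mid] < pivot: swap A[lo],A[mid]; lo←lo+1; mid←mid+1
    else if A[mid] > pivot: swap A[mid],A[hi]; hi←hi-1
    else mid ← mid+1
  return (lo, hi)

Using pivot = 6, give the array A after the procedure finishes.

pivot = 6; lo=0, mid=0, hi=9
A[mid]=6=6: mid=1
A[mid]=3<6: swap A[0],A[1]; lo=1,mid=2 → [3,6,3,6,3,6,6,3,3,6]
A[mid]=3<6: swap A[1],A[2]; lo=2,mid=3 → [3,3,6,6,3,6,6,3,3,6]
A[mid]=6=6: mid=4
A[mid]=3<6: swap A[2],A[4]; lo=3,mid=5 → [3,3,3,6,6,6,6,3,3,6]
A[mid]=6=6: mid=6
A[mid]=6=6: mid=7
A[mid]=3<6: swap A[3],A[7]; lo=4,mid=8 → [3,3,3,3,6,6,6,6,3,6]
A[mid]=3<6: swap A[4],A[8]; lo=5,mid=9 → [3,3,3,3,3,6,6,6,6,6]
A[mid]=6=6: mid=10
end: lo=5, hi=9; A = [3,3,3,3,3,6,6,6,6,6]

[3,3,3,3,3,6,6,6,6,6]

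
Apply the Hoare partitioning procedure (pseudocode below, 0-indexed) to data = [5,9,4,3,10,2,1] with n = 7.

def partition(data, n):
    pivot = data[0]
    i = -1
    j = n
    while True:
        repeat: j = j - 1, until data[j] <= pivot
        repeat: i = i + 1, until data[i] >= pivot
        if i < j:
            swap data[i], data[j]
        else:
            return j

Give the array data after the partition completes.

[1,2,4,3,10,9,5]

pivot = data[0] = 5; i = -1, j = 7
j→6 (data[6]=1≤5), i→0 (data[0]=5≥5); i<j, swap → [1,9,4,3,10,2,5]
j→5 (data[5]=2≤5), i→1 (data[1]=9≥5); i<j, swap → [1,2,4,3,10,9,5]
j→3, i→4; i≥j, return j=3. data = [1,2,4,3,10,9,5]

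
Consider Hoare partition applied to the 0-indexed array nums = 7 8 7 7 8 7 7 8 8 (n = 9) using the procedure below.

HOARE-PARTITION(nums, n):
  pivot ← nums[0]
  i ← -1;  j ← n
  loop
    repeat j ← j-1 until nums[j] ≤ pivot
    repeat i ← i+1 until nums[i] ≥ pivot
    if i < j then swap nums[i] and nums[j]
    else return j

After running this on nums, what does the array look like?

pivot = nums[0] = 7; i = -1, j = 9
j→6 (nums[6]=7≤7), i→0 (nums[0]=7≥7); i<j, swap → 7 8 7 7 8 7 7 8 8
j→5 (nums[5]=7≤7), i→1 (nums[1]=8≥7); i<j, swap → 7 7 7 7 8 8 7 8 8
j→3 (nums[3]=7≤7), i→2 (nums[2]=7≥7); i<j, swap → 7 7 7 7 8 8 7 8 8
j→2, i→3; i≥j, return j=2. nums = 7 7 7 7 8 8 7 8 8

7 7 7 7 8 8 7 8 8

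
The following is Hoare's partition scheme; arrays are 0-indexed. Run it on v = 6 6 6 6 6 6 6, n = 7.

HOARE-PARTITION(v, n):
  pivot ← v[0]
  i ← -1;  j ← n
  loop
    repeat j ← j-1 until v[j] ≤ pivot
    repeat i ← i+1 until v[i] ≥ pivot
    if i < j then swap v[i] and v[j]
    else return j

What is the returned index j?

pivot = v[0] = 6; i = -1, j = 7
j→6 (v[6]=6≤6), i→0 (v[0]=6≥6); i<j, swap → 6 6 6 6 6 6 6
j→5 (v[5]=6≤6), i→1 (v[1]=6≥6); i<j, swap → 6 6 6 6 6 6 6
j→4 (v[4]=6≤6), i→2 (v[2]=6≥6); i<j, swap → 6 6 6 6 6 6 6
j→3, i→3; i≥j, return j=3. v = 6 6 6 6 6 6 6

3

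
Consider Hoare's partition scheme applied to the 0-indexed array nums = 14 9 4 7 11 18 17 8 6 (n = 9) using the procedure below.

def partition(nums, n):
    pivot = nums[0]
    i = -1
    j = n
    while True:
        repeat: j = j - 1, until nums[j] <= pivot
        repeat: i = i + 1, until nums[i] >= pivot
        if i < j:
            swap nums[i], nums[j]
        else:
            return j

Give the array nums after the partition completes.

pivot=14
j stops at 8 (6), i stops at 0 (14); swap ⇒ 6 9 4 7 11 18 17 8 14
j stops at 7 (8), i stops at 5 (18); swap ⇒ 6 9 4 7 11 8 17 18 14
j stops at 5, i stops at 6; i≥j ⇒ return 5. nums=6 9 4 7 11 8 17 18 14

6 9 4 7 11 8 17 18 14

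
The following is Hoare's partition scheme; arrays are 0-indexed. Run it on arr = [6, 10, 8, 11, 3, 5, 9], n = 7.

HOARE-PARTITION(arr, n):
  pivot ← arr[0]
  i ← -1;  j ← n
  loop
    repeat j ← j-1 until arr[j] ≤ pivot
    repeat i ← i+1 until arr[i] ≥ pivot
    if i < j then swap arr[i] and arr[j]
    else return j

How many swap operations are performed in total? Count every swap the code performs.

pivot = arr[0] = 6; i = -1, j = 7
j→5 (arr[5]=5≤6), i→0 (arr[0]=6≥6); i<j, swap → [5, 10, 8, 11, 3, 6, 9]
j→4 (arr[4]=3≤6), i→1 (arr[1]=10≥6); i<j, swap → [5, 3, 8, 11, 10, 6, 9]
j→1, i→2; i≥j, return j=1. arr = [5, 3, 8, 11, 10, 6, 9]

2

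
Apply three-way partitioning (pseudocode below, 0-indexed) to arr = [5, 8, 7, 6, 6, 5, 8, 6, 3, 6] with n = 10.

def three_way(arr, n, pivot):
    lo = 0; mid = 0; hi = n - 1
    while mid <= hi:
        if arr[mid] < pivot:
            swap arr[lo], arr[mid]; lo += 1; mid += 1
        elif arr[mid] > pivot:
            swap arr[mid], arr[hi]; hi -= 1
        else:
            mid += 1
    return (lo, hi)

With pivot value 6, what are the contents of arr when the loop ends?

[5, 3, 5, 6, 6, 6, 6, 8, 7, 8]

pivot = 6; lo=0, mid=0, hi=9
arr[mid]=5<6: swap arr[0],arr[0]; lo=1,mid=1 → [5, 8, 7, 6, 6, 5, 8, 6, 3, 6]
arr[mid]=8>6: swap arr[1],arr[9]; hi=8 → [5, 6, 7, 6, 6, 5, 8, 6, 3, 8]
arr[mid]=6=6: mid=2
arr[mid]=7>6: swap arr[2],arr[8]; hi=7 → [5, 6, 3, 6, 6, 5, 8, 6, 7, 8]
arr[mid]=3<6: swap arr[1],arr[2]; lo=2,mid=3 → [5, 3, 6, 6, 6, 5, 8, 6, 7, 8]
arr[mid]=6=6: mid=4
arr[mid]=6=6: mid=5
arr[mid]=5<6: swap arr[2],arr[5]; lo=3,mid=6 → [5, 3, 5, 6, 6, 6, 8, 6, 7, 8]
arr[mid]=8>6: swap arr[6],arr[7]; hi=6 → [5, 3, 5, 6, 6, 6, 6, 8, 7, 8]
arr[mid]=6=6: mid=7
end: lo=3, hi=6; arr = [5, 3, 5, 6, 6, 6, 6, 8, 7, 8]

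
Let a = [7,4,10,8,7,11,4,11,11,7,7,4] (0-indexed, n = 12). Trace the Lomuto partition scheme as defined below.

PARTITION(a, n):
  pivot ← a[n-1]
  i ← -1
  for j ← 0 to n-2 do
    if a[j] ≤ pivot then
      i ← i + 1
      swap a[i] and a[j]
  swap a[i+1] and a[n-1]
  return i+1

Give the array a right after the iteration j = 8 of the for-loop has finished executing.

pivot=4, i=-1
j=0: 7>4, skip
j=1: 4≤4, i=0, swap(0,1) ⇒ [4,7,10,8,7,11,4,11,11,7,7,4]
j=2: 10>4, skip
j=3: 8>4, skip
j=4: 7>4, skip
j=5: 11>4, skip
j=6: 4≤4, i=1, swap(1,6) ⇒ [4,4,10,8,7,11,7,11,11,7,7,4]
j=7: 11>4, skip
j=8: 11>4, skip
(after j=8) a = [4,4,10,8,7,11,7,11,11,7,7,4]

[4,4,10,8,7,11,7,11,11,7,7,4]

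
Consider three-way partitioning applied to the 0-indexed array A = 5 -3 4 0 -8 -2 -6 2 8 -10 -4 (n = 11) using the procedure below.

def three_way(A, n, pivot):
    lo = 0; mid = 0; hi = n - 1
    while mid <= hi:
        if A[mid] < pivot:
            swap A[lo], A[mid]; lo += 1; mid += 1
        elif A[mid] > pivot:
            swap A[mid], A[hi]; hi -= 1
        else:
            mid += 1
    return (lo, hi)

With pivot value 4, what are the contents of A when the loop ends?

-4 -3 0 -8 -2 -6 2 -10 4 8 5

lo=0 mid=0 hi=10
5>4: swap(0,10), hi=9 ⇒ -4 -3 4 0 -8 -2 -6 2 8 -10 5
-4<4: swap(0,0), lo=1 mid=1 ⇒ -4 -3 4 0 -8 -2 -6 2 8 -10 5
-3<4: swap(1,1), lo=2 mid=2 ⇒ -4 -3 4 0 -8 -2 -6 2 8 -10 5
4=4: mid=3
0<4: swap(2,3), lo=3 mid=4 ⇒ -4 -3 0 4 -8 -2 -6 2 8 -10 5
-8<4: swap(3,4), lo=4 mid=5 ⇒ -4 -3 0 -8 4 -2 -6 2 8 -10 5
-2<4: swap(4,5), lo=5 mid=6 ⇒ -4 -3 0 -8 -2 4 -6 2 8 -10 5
-6<4: swap(5,6), lo=6 mid=7 ⇒ -4 -3 0 -8 -2 -6 4 2 8 -10 5
2<4: swap(6,7), lo=7 mid=8 ⇒ -4 -3 0 -8 -2 -6 2 4 8 -10 5
8>4: swap(8,9), hi=8 ⇒ -4 -3 0 -8 -2 -6 2 4 -10 8 5
-10<4: swap(7,8), lo=8 mid=9 ⇒ -4 -3 0 -8 -2 -6 2 -10 4 8 5
done. lo=8 hi=8; A=-4 -3 0 -8 -2 -6 2 -10 4 8 5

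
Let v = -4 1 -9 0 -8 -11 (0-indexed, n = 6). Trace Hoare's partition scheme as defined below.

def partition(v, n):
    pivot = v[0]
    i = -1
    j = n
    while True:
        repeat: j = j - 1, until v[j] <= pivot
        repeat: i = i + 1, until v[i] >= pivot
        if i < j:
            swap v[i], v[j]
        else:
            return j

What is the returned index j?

pivot=-4
j stops at 5 (-11), i stops at 0 (-4); swap ⇒ -11 1 -9 0 -8 -4
j stops at 4 (-8), i stops at 1 (1); swap ⇒ -11 -8 -9 0 1 -4
j stops at 2, i stops at 3; i≥j ⇒ return 2. v=-11 -8 -9 0 1 -4

2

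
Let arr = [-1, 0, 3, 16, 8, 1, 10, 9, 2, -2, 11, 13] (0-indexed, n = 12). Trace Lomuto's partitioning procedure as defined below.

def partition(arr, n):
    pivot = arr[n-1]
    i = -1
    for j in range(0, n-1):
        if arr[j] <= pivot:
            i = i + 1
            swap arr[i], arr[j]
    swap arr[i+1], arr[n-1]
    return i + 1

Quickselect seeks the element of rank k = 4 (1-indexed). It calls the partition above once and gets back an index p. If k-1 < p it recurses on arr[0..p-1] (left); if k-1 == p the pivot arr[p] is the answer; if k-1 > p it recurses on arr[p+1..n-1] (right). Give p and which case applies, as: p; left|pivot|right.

10; left

pivot=13, i=-1
j=0: -1≤13, i=0, swap(0,0) ⇒ [-1, 0, 3, 16, 8, 1, 10, 9, 2, -2, 11, 13]
j=1: 0≤13, i=1, swap(1,1) ⇒ [-1, 0, 3, 16, 8, 1, 10, 9, 2, -2, 11, 13]
j=2: 3≤13, i=2, swap(2,2) ⇒ [-1, 0, 3, 16, 8, 1, 10, 9, 2, -2, 11, 13]
j=3: 16>13, skip
j=4: 8≤13, i=3, swap(3,4) ⇒ [-1, 0, 3, 8, 16, 1, 10, 9, 2, -2, 11, 13]
j=5: 1≤13, i=4, swap(4,5) ⇒ [-1, 0, 3, 8, 1, 16, 10, 9, 2, -2, 11, 13]
j=6: 10≤13, i=5, swap(5,6) ⇒ [-1, 0, 3, 8, 1, 10, 16, 9, 2, -2, 11, 13]
j=7: 9≤13, i=6, swap(6,7) ⇒ [-1, 0, 3, 8, 1, 10, 9, 16, 2, -2, 11, 13]
j=8: 2≤13, i=7, swap(7,8) ⇒ [-1, 0, 3, 8, 1, 10, 9, 2, 16, -2, 11, 13]
j=9: -2≤13, i=8, swap(8,9) ⇒ [-1, 0, 3, 8, 1, 10, 9, 2, -2, 16, 11, 13]
j=10: 11≤13, i=9, swap(9,10) ⇒ [-1, 0, 3, 8, 1, 10, 9, 2, -2, 11, 16, 13]
swap(10,11) ⇒ [-1, 0, 3, 8, 1, 10, 9, 2, -2, 11, 13, 16]; return 10
p = 10; k-1 = 3 < 10 ⇒ left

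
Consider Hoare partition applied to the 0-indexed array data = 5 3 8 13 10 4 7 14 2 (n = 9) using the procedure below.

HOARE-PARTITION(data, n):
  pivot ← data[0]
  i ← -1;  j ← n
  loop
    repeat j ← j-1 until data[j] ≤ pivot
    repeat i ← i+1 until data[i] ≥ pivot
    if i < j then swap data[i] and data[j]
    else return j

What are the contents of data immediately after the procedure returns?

2 3 4 13 10 8 7 14 5

pivot = data[0] = 5; i = -1, j = 9
j→8 (data[8]=2≤5), i→0 (data[0]=5≥5); i<j, swap → 2 3 8 13 10 4 7 14 5
j→5 (data[5]=4≤5), i→2 (data[2]=8≥5); i<j, swap → 2 3 4 13 10 8 7 14 5
j→2, i→3; i≥j, return j=2. data = 2 3 4 13 10 8 7 14 5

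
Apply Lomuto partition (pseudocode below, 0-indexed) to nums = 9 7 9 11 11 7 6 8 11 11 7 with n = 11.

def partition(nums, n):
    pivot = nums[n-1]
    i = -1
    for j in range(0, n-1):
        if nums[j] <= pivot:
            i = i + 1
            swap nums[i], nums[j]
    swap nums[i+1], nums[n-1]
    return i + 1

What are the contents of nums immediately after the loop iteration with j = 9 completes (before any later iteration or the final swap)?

7 7 6 11 11 9 9 8 11 11 7

pivot = nums[10] = 7; i = -1
j=0: nums[0]=9 > 7 → no swap
j=1: nums[1]=7 ≤ 7 → i=0, swap nums[0],nums[1] → 7 9 9 11 11 7 6 8 11 11 7
j=2: nums[2]=9 > 7 → no swap
j=3: nums[3]=11 > 7 → no swap
j=4: nums[4]=11 > 7 → no swap
j=5: nums[5]=7 ≤ 7 → i=1, swap nums[1],nums[5] → 7 7 9 11 11 9 6 8 11 11 7
j=6: nums[6]=6 ≤ 7 → i=2, swap nums[2],nums[6] → 7 7 6 11 11 9 9 8 11 11 7
j=7: nums[7]=8 > 7 → no swap
j=8: nums[8]=11 > 7 → no swap
j=9: nums[9]=11 > 7 → no swap
(after j=9) nums = 7 7 6 11 11 9 9 8 11 11 7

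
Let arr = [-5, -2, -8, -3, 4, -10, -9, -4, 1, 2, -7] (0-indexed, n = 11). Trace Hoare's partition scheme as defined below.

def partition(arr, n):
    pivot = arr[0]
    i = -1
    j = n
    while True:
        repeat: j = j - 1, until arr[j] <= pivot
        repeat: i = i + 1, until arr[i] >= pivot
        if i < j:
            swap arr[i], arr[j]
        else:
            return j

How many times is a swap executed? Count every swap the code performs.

3

pivot = arr[0] = -5; i = -1, j = 11
j→10 (arr[10]=-7≤-5), i→0 (arr[0]=-5≥-5); i<j, swap → [-7, -2, -8, -3, 4, -10, -9, -4, 1, 2, -5]
j→6 (arr[6]=-9≤-5), i→1 (arr[1]=-2≥-5); i<j, swap → [-7, -9, -8, -3, 4, -10, -2, -4, 1, 2, -5]
j→5 (arr[5]=-10≤-5), i→3 (arr[3]=-3≥-5); i<j, swap → [-7, -9, -8, -10, 4, -3, -2, -4, 1, 2, -5]
j→3, i→4; i≥j, return j=3. arr = [-7, -9, -8, -10, 4, -3, -2, -4, 1, 2, -5]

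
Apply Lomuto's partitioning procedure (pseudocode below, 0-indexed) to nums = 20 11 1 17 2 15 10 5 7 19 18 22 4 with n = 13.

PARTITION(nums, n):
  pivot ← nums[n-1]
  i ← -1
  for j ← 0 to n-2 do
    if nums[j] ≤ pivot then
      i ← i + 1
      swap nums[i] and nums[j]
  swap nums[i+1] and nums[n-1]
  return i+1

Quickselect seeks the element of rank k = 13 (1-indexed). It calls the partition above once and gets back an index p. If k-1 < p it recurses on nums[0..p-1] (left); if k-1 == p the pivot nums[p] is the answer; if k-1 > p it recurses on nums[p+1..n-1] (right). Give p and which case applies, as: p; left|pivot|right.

2; right

pivot = nums[12] = 4; i = -1
j=0: nums[0]=20 > 4 → no swap
j=1: nums[1]=11 > 4 → no swap
j=2: nums[2]=1 ≤ 4 → i=0, swap nums[0],nums[2] → 1 11 20 17 2 15 10 5 7 19 18 22 4
j=3: nums[3]=17 > 4 → no swap
j=4: nums[4]=2 ≤ 4 → i=1, swap nums[1],nums[4] → 1 2 20 17 11 15 10 5 7 19 18 22 4
j=5: nums[5]=15 > 4 → no swap
j=6: nums[6]=10 > 4 → no swap
j=7: nums[7]=5 > 4 → no swap
j=8: nums[8]=7 > 4 → no swap
j=9: nums[9]=19 > 4 → no swap
j=10: nums[10]=18 > 4 → no swap
j=11: nums[11]=22 > 4 → no swap
final swap nums[2],nums[12] → 1 2 4 17 11 15 10 5 7 19 18 22 20; return 2
p = 2; k-1 = 12 > 2 ⇒ right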